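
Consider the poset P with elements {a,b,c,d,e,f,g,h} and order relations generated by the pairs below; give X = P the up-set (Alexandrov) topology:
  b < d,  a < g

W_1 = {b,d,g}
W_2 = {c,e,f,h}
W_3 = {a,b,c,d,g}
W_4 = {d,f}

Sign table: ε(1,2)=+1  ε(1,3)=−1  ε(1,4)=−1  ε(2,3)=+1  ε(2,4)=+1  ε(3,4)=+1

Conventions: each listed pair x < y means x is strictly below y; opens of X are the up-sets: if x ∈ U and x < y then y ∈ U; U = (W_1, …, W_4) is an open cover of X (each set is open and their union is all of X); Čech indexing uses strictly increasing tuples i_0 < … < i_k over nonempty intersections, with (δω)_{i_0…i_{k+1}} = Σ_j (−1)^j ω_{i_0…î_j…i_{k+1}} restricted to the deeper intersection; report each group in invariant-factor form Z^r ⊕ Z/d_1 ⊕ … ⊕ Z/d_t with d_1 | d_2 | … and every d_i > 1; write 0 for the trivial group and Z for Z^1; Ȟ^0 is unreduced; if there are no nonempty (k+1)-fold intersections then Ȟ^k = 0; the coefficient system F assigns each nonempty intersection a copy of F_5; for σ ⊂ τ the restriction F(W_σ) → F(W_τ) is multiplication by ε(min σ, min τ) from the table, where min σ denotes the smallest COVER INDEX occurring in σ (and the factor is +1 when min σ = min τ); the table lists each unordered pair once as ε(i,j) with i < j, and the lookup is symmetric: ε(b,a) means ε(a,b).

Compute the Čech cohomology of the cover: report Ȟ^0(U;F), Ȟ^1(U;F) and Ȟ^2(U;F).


nerve simplices:
  W13={b,d,g} W14={d} W23={c} W24={f} W34={d}
  W134={d}
C dims 4,5,1; δ0: rk_F5 3; δ1: rk_F5 1
degree 0: 4−3−0 = 1 → Ȟ^0 ≅ Z/5
degree 1: 5−1−3 = 1 → Ȟ^1 ≅ Z/5
degree 2: 1−0−1 = 0 → Ȟ^2 ≅ 0

Ȟ^0(U;F) ≅ Z/5; Ȟ^1(U;F) ≅ Z/5; Ȟ^2(U;F) ≅ 0


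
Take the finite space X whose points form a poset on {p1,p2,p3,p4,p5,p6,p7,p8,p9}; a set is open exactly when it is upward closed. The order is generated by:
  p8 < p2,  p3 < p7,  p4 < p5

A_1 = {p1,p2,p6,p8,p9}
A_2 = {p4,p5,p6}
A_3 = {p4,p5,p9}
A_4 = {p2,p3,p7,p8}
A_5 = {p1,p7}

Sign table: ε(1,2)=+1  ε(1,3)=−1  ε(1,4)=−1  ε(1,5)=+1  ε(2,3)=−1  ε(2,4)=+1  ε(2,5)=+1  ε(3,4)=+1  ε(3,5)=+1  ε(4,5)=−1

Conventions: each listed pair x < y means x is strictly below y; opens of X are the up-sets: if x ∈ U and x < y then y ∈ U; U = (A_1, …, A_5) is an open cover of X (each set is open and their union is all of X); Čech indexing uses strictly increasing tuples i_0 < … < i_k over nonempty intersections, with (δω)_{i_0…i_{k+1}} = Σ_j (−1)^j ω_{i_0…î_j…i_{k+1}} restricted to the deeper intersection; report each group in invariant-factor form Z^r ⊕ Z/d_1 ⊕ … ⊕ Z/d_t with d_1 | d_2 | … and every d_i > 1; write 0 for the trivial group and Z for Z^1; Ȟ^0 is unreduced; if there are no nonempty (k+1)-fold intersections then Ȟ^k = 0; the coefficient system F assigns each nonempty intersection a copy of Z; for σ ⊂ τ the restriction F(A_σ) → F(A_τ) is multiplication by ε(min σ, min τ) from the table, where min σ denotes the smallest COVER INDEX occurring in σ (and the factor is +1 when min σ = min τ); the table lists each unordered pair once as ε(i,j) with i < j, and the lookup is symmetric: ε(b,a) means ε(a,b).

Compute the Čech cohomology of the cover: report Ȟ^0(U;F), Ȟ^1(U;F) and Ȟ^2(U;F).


cover nerve:
  A12={p6} A13={p9} A14={p2,p8} A15={p1} A23={p4,p5} A45={p7}
C dims 5,6; δ0: rk 4, SNF 1^4
Ȟ^0: (5−4)−0=1 ⇒ Z
Ȟ^1: (6−0)−4=2 ⇒ Z^2
Ȟ^2: (0−0)−0=0 ⇒ 0

Ȟ^0(U;F) ≅ Z, Ȟ^1(U;F) ≅ Z^2, Ȟ^2(U;F) ≅ 0


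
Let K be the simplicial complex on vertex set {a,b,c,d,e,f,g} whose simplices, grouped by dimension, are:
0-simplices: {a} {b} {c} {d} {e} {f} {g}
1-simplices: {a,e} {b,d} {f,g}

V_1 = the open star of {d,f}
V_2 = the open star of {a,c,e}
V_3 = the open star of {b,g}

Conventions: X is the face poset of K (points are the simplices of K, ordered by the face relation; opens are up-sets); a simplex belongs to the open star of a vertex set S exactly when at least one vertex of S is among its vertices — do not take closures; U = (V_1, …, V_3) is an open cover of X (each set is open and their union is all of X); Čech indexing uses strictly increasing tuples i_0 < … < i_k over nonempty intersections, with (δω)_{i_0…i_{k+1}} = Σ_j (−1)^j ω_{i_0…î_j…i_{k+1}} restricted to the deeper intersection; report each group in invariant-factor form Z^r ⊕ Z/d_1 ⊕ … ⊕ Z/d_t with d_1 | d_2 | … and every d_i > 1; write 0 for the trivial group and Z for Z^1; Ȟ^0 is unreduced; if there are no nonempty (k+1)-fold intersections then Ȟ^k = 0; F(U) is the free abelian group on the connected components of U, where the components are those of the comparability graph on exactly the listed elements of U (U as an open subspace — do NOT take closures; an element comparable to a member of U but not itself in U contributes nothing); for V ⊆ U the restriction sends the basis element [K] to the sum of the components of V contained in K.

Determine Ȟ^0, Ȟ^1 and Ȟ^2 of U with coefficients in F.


Ȟ^0 = Z^4, Ȟ^1 = 0, Ȟ^2 = 0

intersection data:
  V1={{d},{f},{b,d},{f,g}} V2={{a},{c},{e},{a,e}} V3={{b},{g},{b,d},{f,g}}
  V13={{b,d},{f,g}}
components per intersection:
  V1: {{d},{b,d}} {{f},{f,g}}
  V2: {{a},{e},{a,e}} {{c}}
  V3: {{b},{b,d}} {{g},{f,g}}
  V13: {{b,d}} {{f,g}}
C dims 6,2; δ0: rk 2, SNF 1^2
Ȟ^0 = (6 − 2) − 0 = 4, so Ȟ^0 ≅ Z^4
Ȟ^1 = (2 − 0) − 2 = 0, so Ȟ^1 ≅ 0
Ȟ^2 = (0 − 0) − 0 = 0, so Ȟ^2 ≅ 0


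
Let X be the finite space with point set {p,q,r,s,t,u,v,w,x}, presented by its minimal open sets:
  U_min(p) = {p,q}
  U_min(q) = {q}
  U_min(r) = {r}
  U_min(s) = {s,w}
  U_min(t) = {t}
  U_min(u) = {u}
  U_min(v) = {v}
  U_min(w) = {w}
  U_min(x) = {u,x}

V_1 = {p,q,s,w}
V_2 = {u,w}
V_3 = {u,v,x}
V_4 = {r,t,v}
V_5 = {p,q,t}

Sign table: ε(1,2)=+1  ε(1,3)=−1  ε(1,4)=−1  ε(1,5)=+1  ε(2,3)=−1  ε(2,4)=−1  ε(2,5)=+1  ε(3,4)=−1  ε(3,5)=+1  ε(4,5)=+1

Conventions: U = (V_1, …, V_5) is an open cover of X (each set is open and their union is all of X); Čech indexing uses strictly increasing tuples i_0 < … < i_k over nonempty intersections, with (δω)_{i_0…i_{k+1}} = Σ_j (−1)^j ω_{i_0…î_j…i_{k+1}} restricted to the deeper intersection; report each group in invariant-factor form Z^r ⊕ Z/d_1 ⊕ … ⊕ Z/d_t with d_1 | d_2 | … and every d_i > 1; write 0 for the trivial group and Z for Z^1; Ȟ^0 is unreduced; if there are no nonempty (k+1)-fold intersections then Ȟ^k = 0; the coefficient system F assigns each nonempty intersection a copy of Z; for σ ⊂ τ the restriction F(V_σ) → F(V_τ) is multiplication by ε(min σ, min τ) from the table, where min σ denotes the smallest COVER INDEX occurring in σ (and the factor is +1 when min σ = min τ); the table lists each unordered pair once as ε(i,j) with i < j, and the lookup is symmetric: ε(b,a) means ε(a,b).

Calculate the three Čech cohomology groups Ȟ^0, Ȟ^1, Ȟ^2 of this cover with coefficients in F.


nerve simplices:
  V12={w} V15={p,q} V23={u} V34={v} V45={t}
C dims 5,5; δ0: rk 4, SNF 1^4
degree 0: 5−4−0 = 1 → Ȟ^0 ≅ Z
degree 1: 5−0−4 = 1 → Ȟ^1 ≅ Z
degree 2: 0−0−0 = 0 → Ȟ^2 ≅ 0

Ȟ^0 ≅ Z, Ȟ^1 ≅ Z, Ȟ^2 ≅ 0


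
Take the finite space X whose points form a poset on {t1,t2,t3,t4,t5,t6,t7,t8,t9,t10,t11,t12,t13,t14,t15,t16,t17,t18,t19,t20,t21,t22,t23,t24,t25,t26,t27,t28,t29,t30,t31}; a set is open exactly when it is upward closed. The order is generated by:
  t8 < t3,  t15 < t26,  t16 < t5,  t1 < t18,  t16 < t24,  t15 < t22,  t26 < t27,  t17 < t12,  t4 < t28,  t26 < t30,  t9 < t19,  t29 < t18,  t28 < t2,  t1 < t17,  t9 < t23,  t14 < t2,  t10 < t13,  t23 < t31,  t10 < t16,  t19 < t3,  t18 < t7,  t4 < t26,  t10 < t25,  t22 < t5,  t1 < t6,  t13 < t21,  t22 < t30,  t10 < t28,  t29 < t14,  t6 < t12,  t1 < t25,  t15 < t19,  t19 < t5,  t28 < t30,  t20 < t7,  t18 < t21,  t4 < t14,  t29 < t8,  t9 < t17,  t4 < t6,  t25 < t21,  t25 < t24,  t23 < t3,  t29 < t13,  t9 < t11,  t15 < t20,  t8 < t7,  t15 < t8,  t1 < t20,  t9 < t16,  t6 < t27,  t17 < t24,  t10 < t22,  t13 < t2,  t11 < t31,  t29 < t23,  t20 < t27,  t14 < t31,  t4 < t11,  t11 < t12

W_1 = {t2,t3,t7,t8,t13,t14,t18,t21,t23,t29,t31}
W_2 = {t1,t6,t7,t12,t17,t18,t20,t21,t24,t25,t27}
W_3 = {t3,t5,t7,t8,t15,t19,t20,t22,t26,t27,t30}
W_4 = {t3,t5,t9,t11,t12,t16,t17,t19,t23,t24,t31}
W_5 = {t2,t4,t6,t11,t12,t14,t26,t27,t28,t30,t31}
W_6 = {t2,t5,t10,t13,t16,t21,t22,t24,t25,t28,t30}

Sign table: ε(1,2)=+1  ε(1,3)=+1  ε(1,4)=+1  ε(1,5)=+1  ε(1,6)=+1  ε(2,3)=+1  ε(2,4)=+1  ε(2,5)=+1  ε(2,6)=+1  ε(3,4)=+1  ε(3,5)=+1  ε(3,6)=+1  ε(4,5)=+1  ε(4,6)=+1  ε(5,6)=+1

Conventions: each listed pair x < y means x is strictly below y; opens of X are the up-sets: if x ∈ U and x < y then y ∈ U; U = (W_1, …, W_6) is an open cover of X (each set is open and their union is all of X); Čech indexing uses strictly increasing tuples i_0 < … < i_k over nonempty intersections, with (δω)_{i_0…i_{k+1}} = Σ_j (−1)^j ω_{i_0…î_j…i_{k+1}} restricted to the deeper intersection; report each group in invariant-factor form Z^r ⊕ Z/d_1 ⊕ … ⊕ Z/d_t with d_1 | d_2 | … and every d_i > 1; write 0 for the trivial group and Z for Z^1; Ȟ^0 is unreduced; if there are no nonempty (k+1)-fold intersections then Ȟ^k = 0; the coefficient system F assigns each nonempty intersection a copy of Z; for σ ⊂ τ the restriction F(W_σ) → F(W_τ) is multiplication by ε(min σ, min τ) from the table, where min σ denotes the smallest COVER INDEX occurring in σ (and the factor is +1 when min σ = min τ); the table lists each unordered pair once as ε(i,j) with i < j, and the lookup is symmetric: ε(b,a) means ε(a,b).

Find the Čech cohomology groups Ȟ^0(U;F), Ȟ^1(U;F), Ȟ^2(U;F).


Ȟ^0 ≅ Z; Ȟ^1 ≅ 0; Ȟ^2 ≅ Z/2

intersection data:
  W12={t7,t18,t21} W13={t3,t7,t8} W14={t3,t23,t31} W15={t2,t14,t31} W16={t2,t13,t21} W23={t7,t20,t27} W24={t12,t17,t24} W25={t6,t12,t27} W26={t21,t24,t25} W34={t3,t5,t19} W35={t26,t27,t30} W36={t5,t22,t30} W45={t11,t12,t31} W46={t5,t16,t24} W56={t2,t28,t30}
  W123={t7} W126={t21} W134={t3} W145={t31} W156={t2} W235={t27} W245={t12} W246={t24} W346={t5} W356={t30}
C dims 6,15,10; δ0: rk 5, SNF 1^5; δ1: rk 10, SNF 1^9·2
Ȟ^0 = (6 − 5) − 0 = 1, so Ȟ^0 ≅ Z
Ȟ^1 = (15 − 10) − 5 = 0, so Ȟ^1 ≅ 0
Ȟ^2 = (10 − 0) − 10 = 0 plus torsion [2], so Ȟ^2 ≅ Z/2


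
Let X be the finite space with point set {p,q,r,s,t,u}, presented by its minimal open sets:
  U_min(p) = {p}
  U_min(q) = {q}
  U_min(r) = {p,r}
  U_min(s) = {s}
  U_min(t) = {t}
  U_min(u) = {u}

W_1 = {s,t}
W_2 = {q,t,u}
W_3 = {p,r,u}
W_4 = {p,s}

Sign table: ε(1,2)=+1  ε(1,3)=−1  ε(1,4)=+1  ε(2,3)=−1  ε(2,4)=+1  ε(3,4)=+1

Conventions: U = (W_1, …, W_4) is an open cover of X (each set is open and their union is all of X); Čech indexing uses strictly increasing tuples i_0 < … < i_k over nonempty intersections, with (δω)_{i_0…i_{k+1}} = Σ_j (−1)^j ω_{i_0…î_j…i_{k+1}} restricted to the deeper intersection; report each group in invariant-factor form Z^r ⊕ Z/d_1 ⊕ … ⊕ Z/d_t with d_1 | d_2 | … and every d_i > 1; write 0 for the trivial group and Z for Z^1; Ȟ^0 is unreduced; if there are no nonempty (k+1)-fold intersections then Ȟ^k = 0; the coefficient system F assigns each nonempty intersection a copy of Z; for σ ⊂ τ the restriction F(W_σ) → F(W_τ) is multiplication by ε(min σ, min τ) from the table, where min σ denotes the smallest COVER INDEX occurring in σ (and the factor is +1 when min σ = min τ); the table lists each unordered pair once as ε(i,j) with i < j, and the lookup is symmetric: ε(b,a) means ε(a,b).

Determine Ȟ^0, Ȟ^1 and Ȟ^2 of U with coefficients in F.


Ȟ^0 ≅ 0, Ȟ^1 ≅ Z/2 and Ȟ^2 ≅ 0

nonempty overlaps:
  W12={t} W14={s} W23={u} W34={p}
C dims 4,4; δ0: rk 4, SNF 1^3·2
degree 0: 4−4−0 = 0 → Ȟ^0 ≅ 0
degree 1: 4−0−4 = 0 plus torsion [2] → Ȟ^1 ≅ Z/2
degree 2: 0−0−0 = 0 → Ȟ^2 ≅ 0


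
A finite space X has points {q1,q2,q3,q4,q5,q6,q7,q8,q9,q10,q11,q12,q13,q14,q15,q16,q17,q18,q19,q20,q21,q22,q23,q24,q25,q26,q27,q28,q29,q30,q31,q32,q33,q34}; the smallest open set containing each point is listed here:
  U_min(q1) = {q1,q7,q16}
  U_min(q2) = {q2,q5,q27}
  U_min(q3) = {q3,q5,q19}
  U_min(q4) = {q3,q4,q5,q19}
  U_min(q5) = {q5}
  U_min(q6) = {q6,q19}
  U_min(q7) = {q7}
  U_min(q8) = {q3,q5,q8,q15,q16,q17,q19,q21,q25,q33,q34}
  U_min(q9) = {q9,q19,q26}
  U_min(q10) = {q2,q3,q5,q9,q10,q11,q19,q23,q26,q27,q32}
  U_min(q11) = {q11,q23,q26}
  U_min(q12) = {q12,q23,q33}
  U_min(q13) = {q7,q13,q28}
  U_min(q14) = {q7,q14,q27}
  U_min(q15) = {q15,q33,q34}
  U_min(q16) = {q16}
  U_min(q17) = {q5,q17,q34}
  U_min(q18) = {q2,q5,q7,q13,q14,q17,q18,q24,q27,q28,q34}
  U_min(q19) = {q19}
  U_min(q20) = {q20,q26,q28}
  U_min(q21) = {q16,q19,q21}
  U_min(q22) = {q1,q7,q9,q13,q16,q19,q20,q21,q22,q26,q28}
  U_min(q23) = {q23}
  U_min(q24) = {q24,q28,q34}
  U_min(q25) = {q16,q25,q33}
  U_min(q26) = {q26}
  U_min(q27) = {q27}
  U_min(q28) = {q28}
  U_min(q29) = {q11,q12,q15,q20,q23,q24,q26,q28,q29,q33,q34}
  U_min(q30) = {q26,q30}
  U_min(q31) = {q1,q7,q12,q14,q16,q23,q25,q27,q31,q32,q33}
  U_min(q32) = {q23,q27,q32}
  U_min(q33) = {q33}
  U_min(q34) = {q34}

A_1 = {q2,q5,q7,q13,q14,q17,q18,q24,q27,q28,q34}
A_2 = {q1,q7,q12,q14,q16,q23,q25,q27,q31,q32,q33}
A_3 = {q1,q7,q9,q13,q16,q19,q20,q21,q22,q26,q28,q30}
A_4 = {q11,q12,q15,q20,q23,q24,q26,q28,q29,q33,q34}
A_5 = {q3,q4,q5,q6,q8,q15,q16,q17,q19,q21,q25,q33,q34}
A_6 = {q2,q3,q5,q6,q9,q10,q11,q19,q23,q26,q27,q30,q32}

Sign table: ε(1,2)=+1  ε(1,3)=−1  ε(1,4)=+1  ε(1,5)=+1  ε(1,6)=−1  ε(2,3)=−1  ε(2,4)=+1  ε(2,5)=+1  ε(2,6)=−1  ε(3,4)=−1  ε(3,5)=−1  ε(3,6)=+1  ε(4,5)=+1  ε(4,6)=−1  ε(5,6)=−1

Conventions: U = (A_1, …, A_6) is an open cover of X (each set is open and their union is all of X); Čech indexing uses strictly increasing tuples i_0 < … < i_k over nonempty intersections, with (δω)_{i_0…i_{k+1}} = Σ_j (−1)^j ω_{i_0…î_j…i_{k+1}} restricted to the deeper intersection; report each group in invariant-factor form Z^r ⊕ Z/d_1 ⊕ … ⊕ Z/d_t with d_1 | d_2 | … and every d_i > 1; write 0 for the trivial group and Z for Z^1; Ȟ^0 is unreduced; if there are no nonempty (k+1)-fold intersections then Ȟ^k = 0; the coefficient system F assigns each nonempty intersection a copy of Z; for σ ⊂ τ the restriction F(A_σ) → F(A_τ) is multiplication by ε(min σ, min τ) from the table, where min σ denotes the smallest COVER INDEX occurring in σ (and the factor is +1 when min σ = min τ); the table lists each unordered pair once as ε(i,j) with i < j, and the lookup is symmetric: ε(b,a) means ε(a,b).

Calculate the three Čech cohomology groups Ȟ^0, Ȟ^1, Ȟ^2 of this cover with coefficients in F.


Ȟ^0 ≅ Z, Ȟ^1 ≅ 0 and Ȟ^2 ≅ Z/2

cover nerve:
  A12={q7,q14,q27} A13={q7,q13,q28} A14={q24,q28,q34} A15={q5,q17,q34} A16={q2,q5,q27} A23={q1,q7,q16} A24={q12,q23,q33} A25={q16,q25,q33} A26={q23,q27,q32} A34={q20,q26,q28} A35={q16,q19,q21} A36={q9,q19,q26,q30} A45={q15,q33,q34} A46={q11,q23,q26} A56={q3,q5,q6,q19}
  A123={q7} A126={q27} A134={q28} A145={q34} A156={q5} A235={q16} A245={q33} A246={q23} A346={q26} A356={q19}
C dims 6,15,10; δ0: rk 5, SNF 1^5; δ1: rk 10, SNF 1^9·2
Ȟ^0: (6−5)−0=1 ⇒ Z
Ȟ^1: (15−10)−5=0 ⇒ 0
Ȟ^2: (10−0)−10=0 plus torsion [2] ⇒ Z/2


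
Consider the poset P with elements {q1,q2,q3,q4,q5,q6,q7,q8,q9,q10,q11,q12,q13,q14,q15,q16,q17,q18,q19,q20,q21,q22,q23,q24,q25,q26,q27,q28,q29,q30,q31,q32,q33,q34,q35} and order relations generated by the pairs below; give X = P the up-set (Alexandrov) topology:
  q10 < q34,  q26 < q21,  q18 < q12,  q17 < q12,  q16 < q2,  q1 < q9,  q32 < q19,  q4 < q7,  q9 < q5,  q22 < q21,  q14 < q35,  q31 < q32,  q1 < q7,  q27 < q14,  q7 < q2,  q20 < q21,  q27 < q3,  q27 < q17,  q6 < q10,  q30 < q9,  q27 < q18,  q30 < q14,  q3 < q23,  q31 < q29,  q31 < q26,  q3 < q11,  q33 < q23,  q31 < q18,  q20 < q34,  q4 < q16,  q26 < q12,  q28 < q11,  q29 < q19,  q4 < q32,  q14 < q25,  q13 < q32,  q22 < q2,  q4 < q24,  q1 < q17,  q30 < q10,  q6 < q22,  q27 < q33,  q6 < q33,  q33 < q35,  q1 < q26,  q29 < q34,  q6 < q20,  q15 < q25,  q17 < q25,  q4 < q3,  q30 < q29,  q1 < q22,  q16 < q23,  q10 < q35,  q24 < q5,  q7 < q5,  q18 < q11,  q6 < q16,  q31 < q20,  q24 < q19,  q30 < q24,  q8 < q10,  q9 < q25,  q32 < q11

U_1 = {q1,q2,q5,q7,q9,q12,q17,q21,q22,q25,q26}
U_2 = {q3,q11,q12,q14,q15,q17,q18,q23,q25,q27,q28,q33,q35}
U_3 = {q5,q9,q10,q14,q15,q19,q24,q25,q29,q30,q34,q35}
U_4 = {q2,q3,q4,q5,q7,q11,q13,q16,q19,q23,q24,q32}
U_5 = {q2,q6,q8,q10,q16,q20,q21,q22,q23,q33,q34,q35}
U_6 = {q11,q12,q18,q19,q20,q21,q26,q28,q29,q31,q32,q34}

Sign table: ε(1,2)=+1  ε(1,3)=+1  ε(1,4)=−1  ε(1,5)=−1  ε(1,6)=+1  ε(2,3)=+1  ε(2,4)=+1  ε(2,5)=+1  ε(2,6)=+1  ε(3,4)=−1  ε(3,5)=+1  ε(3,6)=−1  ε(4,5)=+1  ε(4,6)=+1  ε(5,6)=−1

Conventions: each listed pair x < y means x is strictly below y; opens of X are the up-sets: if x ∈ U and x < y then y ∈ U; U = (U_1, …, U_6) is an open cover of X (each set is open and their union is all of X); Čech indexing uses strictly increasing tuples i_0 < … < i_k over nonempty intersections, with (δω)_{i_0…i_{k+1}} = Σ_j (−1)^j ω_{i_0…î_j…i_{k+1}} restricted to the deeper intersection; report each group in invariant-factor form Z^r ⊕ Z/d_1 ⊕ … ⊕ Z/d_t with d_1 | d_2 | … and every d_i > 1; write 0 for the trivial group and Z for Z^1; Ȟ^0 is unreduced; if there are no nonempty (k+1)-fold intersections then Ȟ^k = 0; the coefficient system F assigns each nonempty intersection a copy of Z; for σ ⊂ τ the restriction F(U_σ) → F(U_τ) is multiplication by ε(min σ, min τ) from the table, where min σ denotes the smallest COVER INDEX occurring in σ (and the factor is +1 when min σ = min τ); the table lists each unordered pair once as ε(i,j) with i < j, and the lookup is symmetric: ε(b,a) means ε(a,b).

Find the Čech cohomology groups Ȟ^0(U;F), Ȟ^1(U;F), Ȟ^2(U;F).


nerve simplices:
  U12={q12,q17,q25} U13={q5,q9,q25} U14={q2,q5,q7} U15={q2,q21,q22} U16={q12,q21,q26} U23={q14,q15,q25,q35} U24={q3,q11,q23} U25={q23,q33,q35} U26={q11,q12,q18,q28} U34={q5,q19,q24} U35={q10,q34,q35} U36={q19,q29,q34} U45={q2,q16,q23} U46={q11,q19,q32} U56={q20,q21,q34}
  U123={q25} U126={q12} U134={q5} U145={q2} U156={q21} U235={q35} U245={q23} U246={q11} U346={q19} U356={q34}
C dims 6,15,10; δ0: rk 6, SNF 1^5·2; δ1: rk 9, SNF 1^9
degree 0: 6−6−0 = 0 → Ȟ^0 ≅ 0
degree 1: 15−9−6 = 0 plus torsion [2] → Ȟ^1 ≅ Z/2
degree 2: 10−0−9 = 1 → Ȟ^2 ≅ Z

Ȟ^0 = 0, Ȟ^1 = Z/2 and Ȟ^2 = Z


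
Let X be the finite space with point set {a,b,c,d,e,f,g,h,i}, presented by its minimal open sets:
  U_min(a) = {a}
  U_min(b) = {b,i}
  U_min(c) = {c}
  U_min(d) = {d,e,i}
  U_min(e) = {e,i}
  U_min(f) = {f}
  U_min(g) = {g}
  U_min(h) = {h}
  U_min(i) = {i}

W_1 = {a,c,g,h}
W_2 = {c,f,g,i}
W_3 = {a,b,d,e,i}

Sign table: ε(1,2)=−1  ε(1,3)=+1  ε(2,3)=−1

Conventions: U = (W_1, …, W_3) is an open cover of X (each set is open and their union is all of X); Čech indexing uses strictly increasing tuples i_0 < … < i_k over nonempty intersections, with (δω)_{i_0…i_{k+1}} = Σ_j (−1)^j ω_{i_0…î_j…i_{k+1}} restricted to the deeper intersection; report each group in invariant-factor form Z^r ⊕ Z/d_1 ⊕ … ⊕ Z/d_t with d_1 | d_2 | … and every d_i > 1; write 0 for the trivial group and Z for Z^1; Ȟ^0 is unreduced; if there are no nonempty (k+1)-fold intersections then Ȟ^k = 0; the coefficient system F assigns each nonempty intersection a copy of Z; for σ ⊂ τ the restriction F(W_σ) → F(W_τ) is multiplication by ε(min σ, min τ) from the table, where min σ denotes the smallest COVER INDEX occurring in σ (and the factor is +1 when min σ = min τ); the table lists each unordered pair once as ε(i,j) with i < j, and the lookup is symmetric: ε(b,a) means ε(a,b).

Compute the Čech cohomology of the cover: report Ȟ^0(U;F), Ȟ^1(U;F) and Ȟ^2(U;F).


Ȟ^0(U;F) ≅ Z,  Ȟ^1(U;F) ≅ Z,  Ȟ^2(U;F) ≅ 0

nerve of the cover:
  W12={c,g} W13={a} W23={i}
C dims 3,3; δ0: rk 2, SNF 1^2
Ȟ^0 = (3 − 2) − 0 = 1, so Ȟ^0 ≅ Z
Ȟ^1 = (3 − 0) − 2 = 1, so Ȟ^1 ≅ Z
Ȟ^2 = (0 − 0) − 0 = 0, so Ȟ^2 ≅ 0


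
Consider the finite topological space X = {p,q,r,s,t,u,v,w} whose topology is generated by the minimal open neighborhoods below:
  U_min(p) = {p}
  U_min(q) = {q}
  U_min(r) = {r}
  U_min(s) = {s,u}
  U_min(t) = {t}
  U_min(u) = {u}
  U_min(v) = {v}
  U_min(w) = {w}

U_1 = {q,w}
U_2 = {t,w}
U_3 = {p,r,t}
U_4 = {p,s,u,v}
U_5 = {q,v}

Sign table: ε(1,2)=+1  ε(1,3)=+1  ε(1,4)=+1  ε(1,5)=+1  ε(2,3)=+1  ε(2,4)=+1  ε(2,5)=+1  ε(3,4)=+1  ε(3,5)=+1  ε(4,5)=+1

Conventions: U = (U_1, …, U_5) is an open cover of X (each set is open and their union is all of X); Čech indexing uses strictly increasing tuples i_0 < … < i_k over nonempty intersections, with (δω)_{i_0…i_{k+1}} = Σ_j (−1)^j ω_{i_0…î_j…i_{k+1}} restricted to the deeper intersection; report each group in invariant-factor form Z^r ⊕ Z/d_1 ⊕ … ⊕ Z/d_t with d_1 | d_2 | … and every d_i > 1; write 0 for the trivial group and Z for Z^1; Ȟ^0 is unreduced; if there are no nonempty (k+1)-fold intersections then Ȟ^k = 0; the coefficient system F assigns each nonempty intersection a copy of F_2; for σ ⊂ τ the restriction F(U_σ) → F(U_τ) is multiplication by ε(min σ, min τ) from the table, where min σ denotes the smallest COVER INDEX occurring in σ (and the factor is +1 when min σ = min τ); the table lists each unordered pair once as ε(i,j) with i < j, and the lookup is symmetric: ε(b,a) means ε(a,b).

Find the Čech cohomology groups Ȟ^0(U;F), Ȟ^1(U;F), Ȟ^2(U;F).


nonempty overlaps:
  U12={w} U15={q} U23={t} U34={p} U45={v}
C dims 5,5; δ0: rk_F2 4
degree 0: 5−4−0 = 1 → Ȟ^0 ≅ Z/2
degree 1: 5−0−4 = 1 → Ȟ^1 ≅ Z/2
degree 2: 0−0−0 = 0 → Ȟ^2 ≅ 0

Ȟ^0(U;F) ≅ Z/2, Ȟ^1(U;F) ≅ Z/2 and Ȟ^2(U;F) ≅ 0


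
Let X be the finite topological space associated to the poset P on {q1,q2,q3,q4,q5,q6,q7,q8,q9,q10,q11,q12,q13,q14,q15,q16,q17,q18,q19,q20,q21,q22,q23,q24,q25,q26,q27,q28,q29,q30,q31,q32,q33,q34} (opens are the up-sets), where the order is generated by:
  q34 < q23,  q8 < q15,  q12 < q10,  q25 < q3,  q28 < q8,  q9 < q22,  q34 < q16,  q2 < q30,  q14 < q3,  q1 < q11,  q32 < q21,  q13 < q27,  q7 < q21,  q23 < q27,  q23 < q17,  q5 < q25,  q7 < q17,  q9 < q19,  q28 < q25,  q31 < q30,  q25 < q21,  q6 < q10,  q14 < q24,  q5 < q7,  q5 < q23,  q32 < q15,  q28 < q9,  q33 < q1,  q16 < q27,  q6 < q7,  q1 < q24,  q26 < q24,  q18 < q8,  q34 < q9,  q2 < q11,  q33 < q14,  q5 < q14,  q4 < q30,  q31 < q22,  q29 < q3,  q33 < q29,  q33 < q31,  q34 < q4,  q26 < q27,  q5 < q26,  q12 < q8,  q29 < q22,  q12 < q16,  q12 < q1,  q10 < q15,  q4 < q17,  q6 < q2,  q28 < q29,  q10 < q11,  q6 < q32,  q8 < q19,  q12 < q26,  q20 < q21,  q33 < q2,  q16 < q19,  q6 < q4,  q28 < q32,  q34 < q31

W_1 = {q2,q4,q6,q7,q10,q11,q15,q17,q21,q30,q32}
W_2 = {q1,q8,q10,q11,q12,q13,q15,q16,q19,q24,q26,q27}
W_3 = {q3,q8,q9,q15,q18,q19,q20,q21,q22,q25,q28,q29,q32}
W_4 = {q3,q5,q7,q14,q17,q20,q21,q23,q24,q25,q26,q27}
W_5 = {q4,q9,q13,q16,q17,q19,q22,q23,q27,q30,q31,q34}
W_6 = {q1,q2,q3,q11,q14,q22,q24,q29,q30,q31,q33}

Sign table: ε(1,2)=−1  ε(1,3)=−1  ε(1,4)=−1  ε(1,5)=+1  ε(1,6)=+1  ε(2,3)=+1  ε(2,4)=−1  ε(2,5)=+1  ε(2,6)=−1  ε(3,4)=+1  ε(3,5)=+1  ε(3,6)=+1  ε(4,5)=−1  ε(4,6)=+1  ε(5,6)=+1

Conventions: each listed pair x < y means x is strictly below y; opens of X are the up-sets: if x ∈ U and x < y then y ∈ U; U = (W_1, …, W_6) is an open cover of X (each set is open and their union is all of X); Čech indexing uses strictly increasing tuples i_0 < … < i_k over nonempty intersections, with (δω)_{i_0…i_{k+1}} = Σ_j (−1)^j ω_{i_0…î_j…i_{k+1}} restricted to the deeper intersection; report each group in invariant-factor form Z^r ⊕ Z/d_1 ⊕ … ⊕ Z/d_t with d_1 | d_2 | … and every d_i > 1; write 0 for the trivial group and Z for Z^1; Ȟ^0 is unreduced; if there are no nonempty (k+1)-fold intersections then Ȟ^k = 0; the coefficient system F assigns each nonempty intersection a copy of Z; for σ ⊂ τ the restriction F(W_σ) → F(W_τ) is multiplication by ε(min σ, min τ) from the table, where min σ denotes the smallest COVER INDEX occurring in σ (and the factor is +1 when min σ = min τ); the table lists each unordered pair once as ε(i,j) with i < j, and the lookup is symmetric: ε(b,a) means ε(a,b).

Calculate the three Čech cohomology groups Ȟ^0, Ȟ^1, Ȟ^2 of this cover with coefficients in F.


nonempty intersections:
  W12={q10,q11,q15} W13={q15,q21,q32} W14={q7,q17,q21} W15={q4,q17,q30} W16={q2,q11,q30} W23={q8,q15,q19} W24={q24,q26,q27} W25={q13,q16,q19,q27} W26={q1,q11,q24} W34={q3,q20,q21,q25} W35={q9,q19,q22} W36={q3,q22,q29} W45={q17,q23,q27} W46={q3,q14,q24} W56={q22,q30,q31}
  W123={q15} W126={q11} W134={q21} W145={q17} W156={q30} W235={q19} W245={q27} W246={q24} W346={q3} W356={q22}
C dims 6,15,10; δ0: rk 6, SNF 1^5·2; δ1: rk 9, SNF 1^9
Ȟ^0: (6−6)−0=0 ⇒ 0
Ȟ^1: (15−9)−6=0 plus torsion [2] ⇒ Z/2
Ȟ^2: (10−0)−9=1 ⇒ Z

Ȟ^0 ≅ 0, Ȟ^1 ≅ Z/2, Ȟ^2 ≅ Z


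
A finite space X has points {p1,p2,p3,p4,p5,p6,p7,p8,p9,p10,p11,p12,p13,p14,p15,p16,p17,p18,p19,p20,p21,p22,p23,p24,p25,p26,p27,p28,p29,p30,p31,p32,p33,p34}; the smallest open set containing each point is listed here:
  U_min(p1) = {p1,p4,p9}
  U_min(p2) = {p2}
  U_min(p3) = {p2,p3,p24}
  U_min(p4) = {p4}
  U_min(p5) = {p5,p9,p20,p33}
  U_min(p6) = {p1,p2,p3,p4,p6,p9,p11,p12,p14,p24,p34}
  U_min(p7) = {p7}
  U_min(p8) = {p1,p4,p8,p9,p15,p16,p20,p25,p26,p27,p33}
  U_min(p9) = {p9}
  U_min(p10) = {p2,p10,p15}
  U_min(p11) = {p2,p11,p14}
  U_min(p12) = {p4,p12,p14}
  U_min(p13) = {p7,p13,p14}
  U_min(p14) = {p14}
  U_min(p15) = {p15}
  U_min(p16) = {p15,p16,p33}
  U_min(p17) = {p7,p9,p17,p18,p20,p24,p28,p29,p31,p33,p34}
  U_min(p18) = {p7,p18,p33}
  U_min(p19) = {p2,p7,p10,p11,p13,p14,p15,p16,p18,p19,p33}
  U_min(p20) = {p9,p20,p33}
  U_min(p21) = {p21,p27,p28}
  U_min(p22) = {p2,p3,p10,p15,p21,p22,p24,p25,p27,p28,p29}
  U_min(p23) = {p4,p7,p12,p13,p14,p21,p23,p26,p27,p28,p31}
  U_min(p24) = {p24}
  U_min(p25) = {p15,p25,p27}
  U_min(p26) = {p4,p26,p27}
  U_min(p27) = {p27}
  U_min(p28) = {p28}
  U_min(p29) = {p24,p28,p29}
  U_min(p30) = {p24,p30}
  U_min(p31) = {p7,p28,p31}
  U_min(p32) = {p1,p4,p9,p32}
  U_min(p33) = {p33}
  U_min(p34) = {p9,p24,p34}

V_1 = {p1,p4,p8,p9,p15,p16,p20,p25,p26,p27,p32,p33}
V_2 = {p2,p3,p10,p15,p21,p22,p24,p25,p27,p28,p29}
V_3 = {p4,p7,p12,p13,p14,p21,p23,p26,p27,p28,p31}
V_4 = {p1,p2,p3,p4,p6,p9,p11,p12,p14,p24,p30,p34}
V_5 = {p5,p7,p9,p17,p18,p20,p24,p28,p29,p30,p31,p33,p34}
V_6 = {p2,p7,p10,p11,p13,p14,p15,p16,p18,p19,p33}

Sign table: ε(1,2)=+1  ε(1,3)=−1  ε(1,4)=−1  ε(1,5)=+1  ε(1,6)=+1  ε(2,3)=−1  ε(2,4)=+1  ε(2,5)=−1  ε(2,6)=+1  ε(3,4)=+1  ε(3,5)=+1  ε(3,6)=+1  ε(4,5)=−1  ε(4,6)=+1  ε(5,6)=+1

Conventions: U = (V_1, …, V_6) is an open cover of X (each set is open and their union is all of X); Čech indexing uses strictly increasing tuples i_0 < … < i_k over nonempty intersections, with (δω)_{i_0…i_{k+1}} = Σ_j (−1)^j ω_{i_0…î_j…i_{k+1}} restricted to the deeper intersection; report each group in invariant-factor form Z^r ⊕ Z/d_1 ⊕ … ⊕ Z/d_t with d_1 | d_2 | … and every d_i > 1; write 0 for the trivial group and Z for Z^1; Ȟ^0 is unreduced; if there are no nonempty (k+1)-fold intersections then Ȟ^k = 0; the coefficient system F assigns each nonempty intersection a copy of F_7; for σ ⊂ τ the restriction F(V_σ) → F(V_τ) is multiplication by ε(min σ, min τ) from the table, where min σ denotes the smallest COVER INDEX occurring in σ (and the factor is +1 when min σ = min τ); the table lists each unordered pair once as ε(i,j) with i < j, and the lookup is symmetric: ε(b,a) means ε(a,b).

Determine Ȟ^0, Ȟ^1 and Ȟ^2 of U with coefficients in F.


Ȟ^0 = 0, Ȟ^1 = 0 and Ȟ^2 = Z/7

nerve of the cover:
  V12={p15,p25,p27} V13={p4,p26,p27} V14={p1,p4,p9} V15={p9,p20,p33} V16={p15,p16,p33} V23={p21,p27,p28} V24={p2,p3,p24} V25={p24,p28,p29} V26={p2,p10,p15} V34={p4,p12,p14} V35={p7,p28,p31} V36={p7,p13,p14} V45={p9,p24,p30,p34} V46={p2,p11,p14} V56={p7,p18,p33}
  V123={p27} V126={p15} V134={p4} V145={p9} V156={p33} V235={p28} V245={p24} V246={p2} V346={p14} V356={p7}
C dims 6,15,10; δ0: rk_F7 6; δ1: rk_F7 9
Ȟ^0 = (6 − 6) − 0 = 0, so Ȟ^0 ≅ 0
Ȟ^1 = (15 − 9) − 6 = 0, so Ȟ^1 ≅ 0
Ȟ^2 = (10 − 0) − 9 = 1, so Ȟ^2 ≅ Z/7


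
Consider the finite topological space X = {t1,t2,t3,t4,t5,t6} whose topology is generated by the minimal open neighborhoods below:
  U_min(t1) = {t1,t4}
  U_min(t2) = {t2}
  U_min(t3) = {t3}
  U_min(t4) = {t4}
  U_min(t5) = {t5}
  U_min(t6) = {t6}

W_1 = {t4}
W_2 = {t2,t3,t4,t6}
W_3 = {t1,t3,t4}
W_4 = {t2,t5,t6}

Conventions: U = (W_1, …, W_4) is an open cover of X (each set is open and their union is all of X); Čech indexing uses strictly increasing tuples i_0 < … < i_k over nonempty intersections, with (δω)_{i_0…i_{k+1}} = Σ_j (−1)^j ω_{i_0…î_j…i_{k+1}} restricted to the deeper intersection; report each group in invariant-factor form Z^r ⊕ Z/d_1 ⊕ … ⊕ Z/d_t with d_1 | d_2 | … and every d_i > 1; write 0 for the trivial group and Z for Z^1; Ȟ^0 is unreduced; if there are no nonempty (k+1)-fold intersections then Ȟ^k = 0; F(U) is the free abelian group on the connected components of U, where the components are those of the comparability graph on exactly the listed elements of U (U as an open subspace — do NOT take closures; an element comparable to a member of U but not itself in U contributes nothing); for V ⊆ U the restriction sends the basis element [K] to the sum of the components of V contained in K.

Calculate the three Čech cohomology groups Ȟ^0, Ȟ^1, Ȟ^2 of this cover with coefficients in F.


Ȟ^0 ≅ Z^5, Ȟ^1 ≅ 0, Ȟ^2 ≅ 0

intersection data:
  W12={t4} W13={t4} W23={t3,t4} W24={t2,t6}
  W123={t4}
components per intersection:
  W1: {t4}
  W2: {t2} {t3} {t4} {t6}
  W3: {t1,t4} {t3}
  W4: {t2} {t5} {t6}
  W12: {t4}
  W13: {t4}
  W23: {t3} {t4}
  W24: {t2} {t6}
  W123: {t4}
C dims 10,6,1; δ0: rk 5, SNF 1^5; δ1: rk 1, SNF 1^1
Ȟ^0 = (10 − 5) − 0 = 5, so Ȟ^0 ≅ Z^5
Ȟ^1 = (6 − 1) − 5 = 0, so Ȟ^1 ≅ 0
Ȟ^2 = (1 − 0) − 1 = 0, so Ȟ^2 ≅ 0


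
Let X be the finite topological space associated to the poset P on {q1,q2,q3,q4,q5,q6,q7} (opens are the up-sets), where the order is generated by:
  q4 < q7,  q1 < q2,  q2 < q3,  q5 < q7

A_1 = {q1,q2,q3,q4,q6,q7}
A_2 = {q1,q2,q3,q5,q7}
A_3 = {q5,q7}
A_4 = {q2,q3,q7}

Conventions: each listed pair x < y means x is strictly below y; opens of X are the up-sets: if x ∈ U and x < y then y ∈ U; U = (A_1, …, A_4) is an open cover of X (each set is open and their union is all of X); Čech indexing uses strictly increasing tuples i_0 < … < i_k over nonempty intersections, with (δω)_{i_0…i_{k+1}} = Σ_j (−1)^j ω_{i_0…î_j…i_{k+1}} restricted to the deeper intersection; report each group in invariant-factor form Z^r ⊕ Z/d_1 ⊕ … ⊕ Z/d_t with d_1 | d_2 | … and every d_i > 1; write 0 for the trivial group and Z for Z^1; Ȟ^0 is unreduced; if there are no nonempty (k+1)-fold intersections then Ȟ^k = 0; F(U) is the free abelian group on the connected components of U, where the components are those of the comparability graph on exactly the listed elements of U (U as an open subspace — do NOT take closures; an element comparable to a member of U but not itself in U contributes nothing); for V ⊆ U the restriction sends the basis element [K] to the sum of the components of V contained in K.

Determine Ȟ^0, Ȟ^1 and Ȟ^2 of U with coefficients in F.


Ȟ^0 ≅ Z^3, Ȟ^1 ≅ 0, Ȟ^2 ≅ 0

nerve simplices:
  A12={q1,q2,q3,q7} A13={q7} A14={q2,q3,q7} A23={q5,q7} A24={q2,q3,q7} A34={q7}
  A123={q7} A124={q2,q3,q7} A134={q7} A234={q7}
  A1234={q7}
components per intersection:
  A1: {q1,q2,q3} {q4,q7} {q6}
  A2: {q1,q2,q3} {q5,q7}
  A3: {q5,q7}
  A4: {q2,q3} {q7}
  A12: {q1,q2,q3} {q7}
  A13: {q7}
  A14: {q2,q3} {q7}
  A23: {q5,q7}
  A24: {q2,q3} {q7}
  A34: {q7}
  A123: {q7}
  A124: {q2,q3} {q7}
  A134: {q7}
  A234: {q7}
  A1234: {q7}
C dims 8,9,5,1; δ0: rk 5, SNF 1^5; δ1: rk 4, SNF 1^4; δ2: rk 1, SNF 1^1
degree 0: 8−5−0 = 3 → Ȟ^0 ≅ Z^3
degree 1: 9−4−5 = 0 → Ȟ^1 ≅ 0
degree 2: 5−1−4 = 0 → Ȟ^2 ≅ 0


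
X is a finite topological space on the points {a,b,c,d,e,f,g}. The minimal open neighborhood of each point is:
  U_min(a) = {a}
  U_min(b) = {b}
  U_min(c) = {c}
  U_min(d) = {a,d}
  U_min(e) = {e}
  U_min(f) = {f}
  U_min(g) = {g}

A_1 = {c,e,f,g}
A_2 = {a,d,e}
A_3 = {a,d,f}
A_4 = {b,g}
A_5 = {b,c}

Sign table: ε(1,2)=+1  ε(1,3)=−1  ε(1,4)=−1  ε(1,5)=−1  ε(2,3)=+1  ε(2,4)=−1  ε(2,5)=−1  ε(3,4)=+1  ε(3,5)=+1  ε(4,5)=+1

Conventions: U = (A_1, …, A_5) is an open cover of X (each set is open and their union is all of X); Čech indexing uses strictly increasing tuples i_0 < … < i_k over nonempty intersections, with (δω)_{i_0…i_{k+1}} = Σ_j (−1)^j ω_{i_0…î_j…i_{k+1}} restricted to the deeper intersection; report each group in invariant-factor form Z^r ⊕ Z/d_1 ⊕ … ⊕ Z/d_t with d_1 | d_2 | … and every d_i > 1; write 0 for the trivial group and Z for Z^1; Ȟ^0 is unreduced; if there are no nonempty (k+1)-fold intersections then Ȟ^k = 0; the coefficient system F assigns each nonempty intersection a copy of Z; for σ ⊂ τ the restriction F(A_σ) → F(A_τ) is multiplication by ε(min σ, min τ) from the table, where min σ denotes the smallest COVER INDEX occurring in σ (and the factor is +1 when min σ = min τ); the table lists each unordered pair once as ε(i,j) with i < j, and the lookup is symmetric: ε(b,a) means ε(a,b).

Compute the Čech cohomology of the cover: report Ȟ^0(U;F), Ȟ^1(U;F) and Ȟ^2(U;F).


Ȟ^0(U;F) ≅ 0, Ȟ^1(U;F) ≅ Z ⊕ Z/2 and Ȟ^2(U;F) ≅ 0

nonempty overlaps:
  A12={e} A13={f} A14={g} A15={c} A23={a,d} A45={b}
C dims 5,6; δ0: rk 5, SNF 1^4·2
degree 0: 5−5−0 = 0 → Ȟ^0 ≅ 0
degree 1: 6−0−5 = 1 plus torsion [2] → Ȟ^1 ≅ Z ⊕ Z/2
degree 2: 0−0−0 = 0 → Ȟ^2 ≅ 0


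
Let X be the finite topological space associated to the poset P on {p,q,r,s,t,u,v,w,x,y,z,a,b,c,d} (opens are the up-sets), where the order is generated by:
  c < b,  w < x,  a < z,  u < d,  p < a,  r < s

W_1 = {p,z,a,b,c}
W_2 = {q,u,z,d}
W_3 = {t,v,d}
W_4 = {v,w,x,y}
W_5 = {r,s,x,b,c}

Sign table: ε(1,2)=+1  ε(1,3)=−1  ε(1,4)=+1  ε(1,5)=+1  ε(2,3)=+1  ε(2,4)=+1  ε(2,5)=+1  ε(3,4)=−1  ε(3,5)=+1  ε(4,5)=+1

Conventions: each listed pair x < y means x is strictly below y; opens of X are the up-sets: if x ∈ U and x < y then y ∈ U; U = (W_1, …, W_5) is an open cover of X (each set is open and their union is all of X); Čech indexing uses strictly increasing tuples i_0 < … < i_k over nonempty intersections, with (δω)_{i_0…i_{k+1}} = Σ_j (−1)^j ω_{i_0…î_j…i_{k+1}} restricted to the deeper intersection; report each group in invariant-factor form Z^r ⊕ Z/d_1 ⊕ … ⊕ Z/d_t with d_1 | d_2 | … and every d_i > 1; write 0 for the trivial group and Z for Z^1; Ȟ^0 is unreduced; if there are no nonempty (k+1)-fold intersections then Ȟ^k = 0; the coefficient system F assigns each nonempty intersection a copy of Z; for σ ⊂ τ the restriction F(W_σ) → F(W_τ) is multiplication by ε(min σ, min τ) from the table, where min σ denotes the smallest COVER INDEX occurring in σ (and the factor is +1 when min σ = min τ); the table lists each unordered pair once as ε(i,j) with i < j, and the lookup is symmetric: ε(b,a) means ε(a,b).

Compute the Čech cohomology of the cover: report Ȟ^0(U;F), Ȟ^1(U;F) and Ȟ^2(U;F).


nonempty overlaps:
  W12={z} W15={b,c} W23={d} W34={v} W45={x}
C dims 5,5; δ0: rk 5, SNF 1^4·2
degree 0: 5−5−0 = 0 → Ȟ^0 ≅ 0
degree 1: 5−0−5 = 0 plus torsion [2] → Ȟ^1 ≅ Z/2
degree 2: 0−0−0 = 0 → Ȟ^2 ≅ 0

Ȟ^0(U;F) ≅ 0, Ȟ^1(U;F) ≅ Z/2, Ȟ^2(U;F) ≅ 0


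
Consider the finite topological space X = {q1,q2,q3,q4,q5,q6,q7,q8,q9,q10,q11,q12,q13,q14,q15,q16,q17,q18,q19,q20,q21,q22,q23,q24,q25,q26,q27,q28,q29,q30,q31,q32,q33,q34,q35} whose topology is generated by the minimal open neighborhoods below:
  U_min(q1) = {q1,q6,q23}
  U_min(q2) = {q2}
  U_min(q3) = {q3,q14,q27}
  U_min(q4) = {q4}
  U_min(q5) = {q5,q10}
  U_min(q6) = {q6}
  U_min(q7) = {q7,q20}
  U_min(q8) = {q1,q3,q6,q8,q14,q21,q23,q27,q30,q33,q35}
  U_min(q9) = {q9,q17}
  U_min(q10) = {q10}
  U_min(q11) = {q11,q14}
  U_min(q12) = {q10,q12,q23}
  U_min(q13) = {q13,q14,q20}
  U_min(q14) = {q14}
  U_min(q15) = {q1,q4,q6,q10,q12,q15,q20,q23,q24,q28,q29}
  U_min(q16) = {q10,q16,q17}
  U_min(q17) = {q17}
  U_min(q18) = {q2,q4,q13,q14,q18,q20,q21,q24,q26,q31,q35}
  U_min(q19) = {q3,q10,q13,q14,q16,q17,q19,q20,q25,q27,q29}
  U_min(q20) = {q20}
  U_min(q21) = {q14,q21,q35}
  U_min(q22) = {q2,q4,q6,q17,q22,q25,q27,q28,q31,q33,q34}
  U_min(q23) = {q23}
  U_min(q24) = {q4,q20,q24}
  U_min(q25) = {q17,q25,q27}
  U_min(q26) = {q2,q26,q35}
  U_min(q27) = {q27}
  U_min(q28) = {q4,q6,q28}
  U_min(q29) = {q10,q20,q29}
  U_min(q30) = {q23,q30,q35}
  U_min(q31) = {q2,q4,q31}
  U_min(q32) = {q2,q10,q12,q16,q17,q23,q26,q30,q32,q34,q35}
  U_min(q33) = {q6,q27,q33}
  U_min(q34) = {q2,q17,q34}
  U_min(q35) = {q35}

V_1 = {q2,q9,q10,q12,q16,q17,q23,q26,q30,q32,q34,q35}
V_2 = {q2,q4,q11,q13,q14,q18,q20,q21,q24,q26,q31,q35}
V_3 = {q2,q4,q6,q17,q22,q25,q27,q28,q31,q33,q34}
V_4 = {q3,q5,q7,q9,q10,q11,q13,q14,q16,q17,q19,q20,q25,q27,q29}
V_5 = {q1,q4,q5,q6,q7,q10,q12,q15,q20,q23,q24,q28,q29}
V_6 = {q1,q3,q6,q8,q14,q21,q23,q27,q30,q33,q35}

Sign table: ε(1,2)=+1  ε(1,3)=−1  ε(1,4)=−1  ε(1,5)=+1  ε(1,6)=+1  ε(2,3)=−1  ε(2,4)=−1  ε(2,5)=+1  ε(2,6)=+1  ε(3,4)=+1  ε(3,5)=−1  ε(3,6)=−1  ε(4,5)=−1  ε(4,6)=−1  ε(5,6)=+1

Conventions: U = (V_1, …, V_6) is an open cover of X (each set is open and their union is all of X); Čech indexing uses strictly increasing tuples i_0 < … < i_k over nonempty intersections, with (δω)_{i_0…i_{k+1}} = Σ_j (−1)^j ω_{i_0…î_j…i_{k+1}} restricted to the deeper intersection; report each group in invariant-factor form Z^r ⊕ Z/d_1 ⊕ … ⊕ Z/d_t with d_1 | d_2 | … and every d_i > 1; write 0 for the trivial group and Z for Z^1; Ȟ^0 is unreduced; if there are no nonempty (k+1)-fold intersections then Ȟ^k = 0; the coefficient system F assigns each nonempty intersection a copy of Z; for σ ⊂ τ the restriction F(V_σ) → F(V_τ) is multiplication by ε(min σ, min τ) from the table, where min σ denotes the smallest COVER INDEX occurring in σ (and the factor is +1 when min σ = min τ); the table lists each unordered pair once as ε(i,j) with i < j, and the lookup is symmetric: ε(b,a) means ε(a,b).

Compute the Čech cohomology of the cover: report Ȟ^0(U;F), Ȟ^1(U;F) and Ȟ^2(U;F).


Ȟ^0 ≅ Z; Ȟ^1 ≅ 0; Ȟ^2 ≅ Z/2

intersection data:
  V12={q2,q26,q35} V13={q2,q17,q34} V14={q9,q10,q16,q17} V15={q10,q12,q23} V16={q23,q30,q35} V23={q2,q4,q31} V24={q11,q13,q14,q20} V25={q4,q20,q24} V26={q14,q21,q35} V34={q17,q25,q27} V35={q4,q6,q28} V36={q6,q27,q33} V45={q5,q7,q10,q20,q29} V46={q3,q14,q27} V56={q1,q6,q23}
  V123={q2} V126={q35} V134={q17} V145={q10} V156={q23} V235={q4} V245={q20} V246={q14} V346={q27} V356={q6}
C dims 6,15,10; δ0: rk 5, SNF 1^5; δ1: rk 10, SNF 1^9·2
Ȟ^0 = (6 − 5) − 0 = 1, so Ȟ^0 ≅ Z
Ȟ^1 = (15 − 10) − 5 = 0, so Ȟ^1 ≅ 0
Ȟ^2 = (10 − 0) − 10 = 0 plus torsion [2], so Ȟ^2 ≅ Z/2


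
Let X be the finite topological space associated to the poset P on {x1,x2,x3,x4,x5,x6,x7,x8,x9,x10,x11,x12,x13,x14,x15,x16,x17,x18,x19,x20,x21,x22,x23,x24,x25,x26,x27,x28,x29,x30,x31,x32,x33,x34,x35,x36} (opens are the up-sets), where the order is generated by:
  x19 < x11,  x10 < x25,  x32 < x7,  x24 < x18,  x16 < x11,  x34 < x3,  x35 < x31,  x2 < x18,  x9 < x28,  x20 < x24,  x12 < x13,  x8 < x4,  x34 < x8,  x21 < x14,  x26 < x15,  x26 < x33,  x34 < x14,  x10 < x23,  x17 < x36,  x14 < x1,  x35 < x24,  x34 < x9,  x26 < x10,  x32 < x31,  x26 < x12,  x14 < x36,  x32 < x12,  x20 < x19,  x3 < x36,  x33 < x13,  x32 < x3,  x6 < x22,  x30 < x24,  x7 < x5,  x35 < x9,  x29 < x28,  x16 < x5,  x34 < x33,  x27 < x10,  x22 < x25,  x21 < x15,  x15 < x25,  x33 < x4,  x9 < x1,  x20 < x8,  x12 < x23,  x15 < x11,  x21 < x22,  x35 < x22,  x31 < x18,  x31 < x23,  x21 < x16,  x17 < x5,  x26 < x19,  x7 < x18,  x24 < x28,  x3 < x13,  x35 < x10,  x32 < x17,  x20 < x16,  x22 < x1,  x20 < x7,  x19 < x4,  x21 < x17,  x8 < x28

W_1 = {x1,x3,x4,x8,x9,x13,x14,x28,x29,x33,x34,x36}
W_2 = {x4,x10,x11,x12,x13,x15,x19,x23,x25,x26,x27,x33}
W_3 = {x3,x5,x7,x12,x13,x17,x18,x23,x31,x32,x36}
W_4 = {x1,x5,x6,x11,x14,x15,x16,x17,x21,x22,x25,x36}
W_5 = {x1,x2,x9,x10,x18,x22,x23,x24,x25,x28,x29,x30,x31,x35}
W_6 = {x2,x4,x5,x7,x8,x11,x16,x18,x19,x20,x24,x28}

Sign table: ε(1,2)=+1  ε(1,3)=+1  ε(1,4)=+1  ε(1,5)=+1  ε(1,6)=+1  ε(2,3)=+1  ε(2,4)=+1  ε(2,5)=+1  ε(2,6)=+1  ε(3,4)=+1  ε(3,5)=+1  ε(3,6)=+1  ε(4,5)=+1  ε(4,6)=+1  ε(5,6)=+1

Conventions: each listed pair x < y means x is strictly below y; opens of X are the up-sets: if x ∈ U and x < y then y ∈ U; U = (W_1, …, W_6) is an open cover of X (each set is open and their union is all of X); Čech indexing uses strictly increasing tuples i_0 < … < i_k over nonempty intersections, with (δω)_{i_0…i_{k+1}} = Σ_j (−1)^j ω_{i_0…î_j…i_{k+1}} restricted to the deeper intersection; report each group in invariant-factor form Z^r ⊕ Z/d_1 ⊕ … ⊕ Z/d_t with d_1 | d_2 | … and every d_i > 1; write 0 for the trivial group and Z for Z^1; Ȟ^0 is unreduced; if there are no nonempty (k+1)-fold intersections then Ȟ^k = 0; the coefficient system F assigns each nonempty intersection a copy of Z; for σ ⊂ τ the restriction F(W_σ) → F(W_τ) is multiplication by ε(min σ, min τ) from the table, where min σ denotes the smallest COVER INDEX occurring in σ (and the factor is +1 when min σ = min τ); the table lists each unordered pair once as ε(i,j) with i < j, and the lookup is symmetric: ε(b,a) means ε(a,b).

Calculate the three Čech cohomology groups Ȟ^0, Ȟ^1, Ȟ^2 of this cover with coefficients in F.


nonempty intersections:
  W12={x4,x13,x33} W13={x3,x13,x36} W14={x1,x14,x36} W15={x1,x9,x28,x29} W16={x4,x8,x28} W23={x12,x13,x23} W24={x11,x15,x25} W25={x10,x23,x25} W26={x4,x11,x19} W34={x5,x17,x36} W35={x18,x23,x31} W36={x5,x7,x18} W45={x1,x22,x25} W46={x5,x11,x16} W56={x2,x18,x24,x28}
  W123={x13} W126={x4} W134={x36} W145={x1} W156={x28} W235={x23} W245={x25} W246={x11} W346={x5} W356={x18}
C dims 6,15,10; δ0: rk 5, SNF 1^5; δ1: rk 10, SNF 1^9·2
Ȟ^0: (6−5)−0=1 ⇒ Z
Ȟ^1: (15−10)−5=0 ⇒ 0
Ȟ^2: (10−0)−10=0 plus torsion [2] ⇒ Z/2

Ȟ^0 = Z, Ȟ^1 = 0, Ȟ^2 = Z/2
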